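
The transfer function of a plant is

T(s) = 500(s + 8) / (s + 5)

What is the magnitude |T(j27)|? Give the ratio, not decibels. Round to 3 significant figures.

At s = jω = j27:
zero (s+8): 8 + j27 → |·| = √(8²+27²) = √793 ≈ 28.16, ∠ = arctan(27/8) ≈ 73.50°
pole (s+5): 5 + j27 → |·| = √(5²+27²) = √754 ≈ 27.459, ∠ = arctan(27/5) ≈ 79.51°
|T| = 500 · 28.16 / 27.459 ≈ 512.76

513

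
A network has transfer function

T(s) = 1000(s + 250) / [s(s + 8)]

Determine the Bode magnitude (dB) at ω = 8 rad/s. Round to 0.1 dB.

At s = jω = j8:
zero (s+250): 250 + j8 → |·| = √(250²+8²) = √62564 ≈ 250.13, ∠ = arctan(8/250) ≈ 1.83°
pole (s+8): 8 + j8 → |·| = √(8²+8²) = √128 ≈ 11.314, ∠ = arctan(8/8) ≈ 45.00°
pole at origin: |s| = 8, ∠ = 90.00° (in denominator)
|T| = 1000 · 250.13 / 90.512 ≈ 2763.5
Gain = 20 log₁₀(2763.5) ≈ 68.83 dB

68.8 dB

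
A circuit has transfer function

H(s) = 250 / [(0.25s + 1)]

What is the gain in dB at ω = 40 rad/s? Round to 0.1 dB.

At ω = 40 rad/s:
pole (1 + j40·0.25) = 1 + j10 → |·| ≈ 10.05, ∠ ≈ 84.29°
|H| = 250 · 1 / (10.05) ≈ 24.876
Gain = 20 log₁₀(24.876) ≈ 27.92 dB

27.9 dB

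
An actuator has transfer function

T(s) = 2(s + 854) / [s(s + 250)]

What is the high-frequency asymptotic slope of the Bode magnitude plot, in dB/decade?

-20 dB/decade

Each pole contributes −20 dB/decade at high frequency; each zero contributes +20 dB/decade.
Net: 1 zero(s) − 2 pole(s) → -20 dB/decade.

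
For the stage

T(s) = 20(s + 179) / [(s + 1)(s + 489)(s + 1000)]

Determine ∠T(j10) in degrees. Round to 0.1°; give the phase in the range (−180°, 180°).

-82.8°

At s = jω = j10:
zero (s+179): 179 + j10 → |·| = √(179²+10²) = √32141 ≈ 179.28, ∠ = arctan(10/179) ≈ 3.20°
pole (s+1): 1 + j10 → |·| = √(1²+10²) = √101 ≈ 10.05, ∠ = arctan(10/1) ≈ 84.29°
pole (s+489): 489 + j10 → |·| = √(489²+10²) = √239221 ≈ 489.1, ∠ = arctan(10/489) ≈ 1.17°
pole (s+1000): 1000 + j10 → |·| = √(1000²+10²) = √1000100 ≈ 1000, ∠ = arctan(10/1000) ≈ 0.57°
∠T = 3.20° − 86.03° = -82.83°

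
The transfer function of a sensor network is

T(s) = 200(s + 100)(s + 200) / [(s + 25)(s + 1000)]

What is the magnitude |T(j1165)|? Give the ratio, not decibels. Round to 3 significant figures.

155

At s = jω = j1165:
zero (s+100): 100 + j1165 → |·| = √(100²+1165²) = √1367225 ≈ 1169.3, ∠ = arctan(1165/100) ≈ 85.09°
zero (s+200): 200 + j1165 → |·| = √(200²+1165²) = √1397225 ≈ 1182, ∠ = arctan(1165/200) ≈ 80.26°
pole (s+25): 25 + j1165 → |·| = √(25²+1165²) = √1357850 ≈ 1165.3, ∠ = arctan(1165/25) ≈ 88.77°
pole (s+1000): 1000 + j1165 → |·| = √(1000²+1165²) = √2357225 ≈ 1535.3, ∠ = arctan(1165/1000) ≈ 49.36°
|T| = 200 · 1.3821e+06 / 1.7891e+06 ≈ 154.5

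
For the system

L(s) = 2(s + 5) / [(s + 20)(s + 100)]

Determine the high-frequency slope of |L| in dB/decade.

Each pole contributes −20 dB/decade at high frequency; each zero contributes +20 dB/decade.
Net: 1 zero(s) − 2 pole(s) → -20 dB/decade.

-20 dB/decade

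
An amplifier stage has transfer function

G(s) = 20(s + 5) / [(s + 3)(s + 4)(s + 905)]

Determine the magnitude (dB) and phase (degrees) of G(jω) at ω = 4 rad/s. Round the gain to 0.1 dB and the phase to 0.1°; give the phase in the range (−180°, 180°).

At s = jω = j4:
zero (s+5): 5 + j4 → |·| = √(5²+4²) = √41 ≈ 6.4031, ∠ = arctan(4/5) ≈ 38.66°
pole (s+3): 3 + j4 → |·| = √(3²+4²) = √25 ≈ 5, ∠ = arctan(4/3) ≈ 53.13°
pole (s+4): 4 + j4 → |·| = √(4²+4²) = √32 ≈ 5.6569, ∠ = arctan(4/4) ≈ 45.00°
pole (s+905): 905 + j4 → |·| = √(905²+4²) = √819041 ≈ 905.01, ∠ = arctan(4/905) ≈ 0.25°
|G| = 20 · 6.4031 / 25598 ≈ 0.0050028
Gain = 20 log₁₀(0.0050028) ≈ -46.02 dB
∠G = 38.66° − 98.38° = -59.72°

-46.0 dB, -59.7°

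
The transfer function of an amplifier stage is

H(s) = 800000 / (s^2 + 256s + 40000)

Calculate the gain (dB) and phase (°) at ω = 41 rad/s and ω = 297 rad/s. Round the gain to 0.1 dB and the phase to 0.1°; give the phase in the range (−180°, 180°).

ω = 41: 26.1 dB, -15.3°; ω = 297: 19.0 dB, -122.4°

At s = jω = j41:
quadratic: (j41)² + 256·j41 + 40000 = 38319 + j10496 → |·| ≈ 39730, ∠ ≈ 15.32°
|H| = 800000 / 39730 ≈ 20.136
Gain = 20 log₁₀(20.136) ≈ 26.08 dB
∠H = 0.00° − 15.32° = -15.32°

At s = jω = j297:
quadratic: (j297)² + 256·j297 + 40000 = -48209 + j76032 → |·| ≈ 90028, ∠ ≈ 122.38°
|H| = 800000 / 90028 ≈ 8.8861
Gain = 20 log₁₀(8.8861) ≈ 18.97 dB
∠H = 0.00° − 122.38° = -122.38°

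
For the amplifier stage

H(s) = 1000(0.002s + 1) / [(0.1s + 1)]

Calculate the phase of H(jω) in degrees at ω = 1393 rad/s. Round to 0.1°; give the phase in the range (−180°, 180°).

At ω = 1393 rad/s:
zero (1 + j1393·0.002) = 1 + j2.786 → |·| ≈ 2.96, ∠ ≈ 70.26°
pole (1 + j1393·0.1) = 1 + j139.3 → |·| ≈ 139.3, ∠ ≈ 89.59°
∠H = (70.26°) − (89.59°) = -19.33°

-19.3°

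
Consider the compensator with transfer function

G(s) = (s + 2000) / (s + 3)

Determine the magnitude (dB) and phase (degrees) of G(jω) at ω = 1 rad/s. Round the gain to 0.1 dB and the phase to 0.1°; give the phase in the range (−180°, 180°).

Substitute s = j1:
Numerator: (j1) + 2000 = 2000 + j1
Denominator: (j1) + 3 = 3 + j1
|N| = √(2000² + 1²) ≈ 2000, ∠N ≈ 0.03°
|D| = √(3² + 1²) ≈ 3.1623, ∠D ≈ 18.43°
|G| = 2000 / 3.1623 ≈ 632.45
Gain = 20 log₁₀(632.45) ≈ 56.02 dB
∠G = 0.03° − 18.43° = -18.40°

56.0 dB, -18.4°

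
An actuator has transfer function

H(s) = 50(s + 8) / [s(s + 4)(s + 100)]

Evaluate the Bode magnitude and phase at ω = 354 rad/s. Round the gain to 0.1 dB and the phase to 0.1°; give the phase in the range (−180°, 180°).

-68.3 dB, -164.9°

At s = jω = j354:
zero (s+8): 8 + j354 → |·| = √(8²+354²) = √125380 ≈ 354.09, ∠ = arctan(354/8) ≈ 88.71°
pole (s+4): 4 + j354 → |·| = √(4²+354²) = √125332 ≈ 354.02, ∠ = arctan(354/4) ≈ 89.35°
pole (s+100): 100 + j354 → |·| = √(100²+354²) = √135316 ≈ 367.85, ∠ = arctan(354/100) ≈ 74.23°
pole at origin: |s| = 354, ∠ = 90.00° (in denominator)
|H| = 50 · 354.09 / 4.61e+07 ≈ 0.00038405
Gain = 20 log₁₀(0.00038405) ≈ -68.31 dB
∠H = 88.71° − 253.58° = -164.87°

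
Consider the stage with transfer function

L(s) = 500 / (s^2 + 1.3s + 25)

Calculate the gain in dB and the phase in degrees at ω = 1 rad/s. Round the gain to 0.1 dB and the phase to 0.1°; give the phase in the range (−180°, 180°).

At s = jω = j1:
quadratic: (j1)² + 1.3·j1 + 25 = 24 + j1.3 → |·| ≈ 24.035, ∠ ≈ 3.10°
|L| = 500 / 24.035 ≈ 20.803
Gain = 20 log₁₀(20.803) ≈ 26.36 dB
∠L = 0.00° − 3.10° = -3.10°

26.4 dB, -3.1°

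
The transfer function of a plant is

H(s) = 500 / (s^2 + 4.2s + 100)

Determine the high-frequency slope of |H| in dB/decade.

-40 dB/decade

Each pole contributes −20 dB/decade at high frequency; each zero contributes +20 dB/decade.
Net: 0 zero(s) − 2 pole(s) → -40 dB/decade.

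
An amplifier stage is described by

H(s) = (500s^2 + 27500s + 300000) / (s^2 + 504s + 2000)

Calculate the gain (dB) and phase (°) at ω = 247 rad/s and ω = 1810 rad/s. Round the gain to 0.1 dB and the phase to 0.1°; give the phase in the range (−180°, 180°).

ω = 247: 47.0 dB, 52.0°; ω = 1810: 53.7 dB, 13.8°

Substitute s = j247:
Numerator: 500(j247)^2 + 27500(j247) + 300000 = -30204500 + j6792500
Denominator: (j247)^2 + 504(j247) + 2000 = -59009 + j124488
|N| = √(30204500² + 6792500²) ≈ 3.0959e+07, ∠N ≈ 167.33°
|D| = √(59009² + 124488²) ≈ 1.3777e+05, ∠D ≈ 115.36°
|H| = 3.0959e+07 / 1.3777e+05 ≈ 224.72
Gain = 20 log₁₀(224.72) ≈ 47.03 dB
∠H = 167.33° − 115.36° = 51.97°

Substitute s = j1810:
Numerator: 500(j1810)^2 + 27500(j1810) + 300000 = -1637750000 + j49775000
Denominator: (j1810)^2 + 504(j1810) + 2000 = -3274100 + j912240
|N| = √(1637750000² + 49775000²) ≈ 1.6385e+09, ∠N ≈ 178.26°
|D| = √(3274100² + 912240²) ≈ 3.3988e+06, ∠D ≈ 164.43°
|H| = 1.6385e+09 / 3.3988e+06 ≈ 482.08
Gain = 20 log₁₀(482.08) ≈ 53.66 dB
∠H = 178.26° − 164.43° = 13.83°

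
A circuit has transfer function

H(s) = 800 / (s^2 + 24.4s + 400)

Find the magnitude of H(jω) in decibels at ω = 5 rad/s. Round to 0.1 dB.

At s = jω = j5:
quadratic: (j5)² + 24.4·j5 + 400 = 375 + j122 → |·| ≈ 394.35, ∠ ≈ 18.02°
|H| = 800 / 394.35 ≈ 2.0287
Gain = 20 log₁₀(2.0287) ≈ 6.14 dB

6.1 dB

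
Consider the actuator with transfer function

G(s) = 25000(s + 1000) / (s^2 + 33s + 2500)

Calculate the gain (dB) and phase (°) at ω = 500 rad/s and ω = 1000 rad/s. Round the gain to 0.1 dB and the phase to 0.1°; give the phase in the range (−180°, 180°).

At s = jω = j500:
zero (s+1000): 1000 + j500 → |·| = √(1000²+500²) = √1250000 ≈ 1118, ∠ = arctan(500/1000) ≈ 26.57°
quadratic: (j500)² + 33·j500 + 2500 = -247500 + j16500 → |·| ≈ 2.4805e+05, ∠ ≈ 176.19°
|G| = 25000 · 1118 / 2.4805e+05 ≈ 112.68
Gain = 20 log₁₀(112.68) ≈ 41.04 dB
∠G = 26.57° − 176.19° = -149.62°

At s = jω = j1000:
zero (s+1000): 1000 + j1000 → |·| = √(1000²+1000²) = √2000000 ≈ 1414.2, ∠ = arctan(1000/1000) ≈ 45.00°
quadratic: (j1000)² + 33·j1000 + 2500 = -997500 + j33000 → |·| ≈ 9.9805e+05, ∠ ≈ 178.11°
|G| = 25000 · 1414.2 / 9.9805e+05 ≈ 35.424
Gain = 20 log₁₀(35.424) ≈ 30.99 dB
∠G = 45.00° − 178.11° = -133.11°

ω = 500: 41.0 dB, -149.6°; ω = 1000: 31.0 dB, -133.1°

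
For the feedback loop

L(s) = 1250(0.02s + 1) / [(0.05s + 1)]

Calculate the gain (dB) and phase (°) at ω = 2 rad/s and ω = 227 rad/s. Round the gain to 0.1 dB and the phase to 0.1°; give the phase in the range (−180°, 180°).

ω = 2: 61.9 dB, -3.4°; ω = 227: 54.2 dB, -7.4°

At ω = 2 rad/s:
zero (1 + j2·0.02) = 1 + j0.04 → |·| ≈ 1.0008, ∠ ≈ 2.29°
pole (1 + j2·0.05) = 1 + j0.1 → |·| ≈ 1.005, ∠ ≈ 5.71°
|L| = 1250 · 1.0008 / (1.005) ≈ 1244.8
Gain = 20 log₁₀(1244.8) ≈ 61.90 dB
∠L = (2.29°) − (5.71°) = -3.42°

At ω = 227 rad/s:
zero (1 + j227·0.02) = 1 + j4.54 → |·| ≈ 4.6488, ∠ ≈ 77.58°
pole (1 + j227·0.05) = 1 + j11.35 → |·| ≈ 11.394, ∠ ≈ 84.96°
|L| = 1250 · 4.6488 / (11.394) ≈ 510.01
Gain = 20 log₁₀(510.01) ≈ 54.15 dB
∠L = (77.58°) − (84.96°) = -7.38°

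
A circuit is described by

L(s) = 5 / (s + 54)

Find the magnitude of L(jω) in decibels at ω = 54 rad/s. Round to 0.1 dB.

At s = jω = j54:
pole (s+54): 54 + j54 → |·| = √(54²+54²) = √5832 ≈ 76.368, ∠ = arctan(54/54) ≈ 45.00°
|L| = 5 / 76.368 ≈ 0.065472
Gain = 20 log₁₀(0.065472) ≈ -23.68 dB

-23.7 dB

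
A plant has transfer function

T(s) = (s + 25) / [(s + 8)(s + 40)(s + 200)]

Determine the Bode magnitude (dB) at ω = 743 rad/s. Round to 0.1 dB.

At s = jω = j743:
zero (s+25): 25 + j743 → |·| = √(25²+743²) = √552674 ≈ 743.42, ∠ = arctan(743/25) ≈ 88.07°
pole (s+8): 8 + j743 → |·| = √(8²+743²) = √552113 ≈ 743.04, ∠ = arctan(743/8) ≈ 89.38°
pole (s+40): 40 + j743 → |·| = √(40²+743²) = √553649 ≈ 744.08, ∠ = arctan(743/40) ≈ 86.92°
pole (s+200): 200 + j743 → |·| = √(200²+743²) = √592049 ≈ 769.45, ∠ = arctan(743/200) ≈ 74.93°
|T| = 1 · 743.42 / 4.2541e+08 ≈ 1.7475e-06
Gain = 20 log₁₀(1.7475e-06) ≈ -115.15 dB

-115.2 dB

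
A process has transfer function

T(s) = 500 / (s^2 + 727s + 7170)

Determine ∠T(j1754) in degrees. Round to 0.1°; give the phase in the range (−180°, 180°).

-157.4°

Substitute s = j1754:
Numerator: 500 = 500 + j0
Denominator: (j1754)^2 + 727(j1754) + 7170 = -3069346 + j1275158
|N| = √(500² + 0²) ≈ 500, ∠N ≈ 0.00°
|D| = √(3069346² + 1275158²) ≈ 3.3237e+06, ∠D ≈ 157.44°
∠T = 0.00° − 157.44° = -157.44°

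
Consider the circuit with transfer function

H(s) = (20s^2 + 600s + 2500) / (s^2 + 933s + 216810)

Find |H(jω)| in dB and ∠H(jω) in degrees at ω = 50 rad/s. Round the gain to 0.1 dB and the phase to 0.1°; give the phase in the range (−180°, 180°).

-11.8 dB, 135.4°

Substitute s = j50:
Numerator: 20(j50)^2 + 600(j50) + 2500 = -47500 + j30000
Denominator: (j50)^2 + 933(j50) + 216810 = 214310 + j46650
|N| = √(47500² + 30000²) ≈ 56181, ∠N ≈ 147.72°
|D| = √(214310² + 46650²) ≈ 2.1933e+05, ∠D ≈ 12.28°
|H| = 56181 / 2.1933e+05 ≈ 0.25615
Gain = 20 log₁₀(0.25615) ≈ -11.83 dB
∠H = 147.72° − 12.28° = 135.44°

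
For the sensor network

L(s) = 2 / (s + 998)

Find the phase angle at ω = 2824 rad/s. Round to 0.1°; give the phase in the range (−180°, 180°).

At s = jω = j2824:
pole (s+998): 998 + j2824 → |·| = √(998²+2824²) = √8970980 ≈ 2995.2, ∠ = arctan(2824/998) ≈ 70.54°
∠L = 0.00° − 70.54° = -70.54°

-70.5°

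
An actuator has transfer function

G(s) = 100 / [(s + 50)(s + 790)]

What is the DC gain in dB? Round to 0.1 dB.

-51.9 dB

G(0) = 100 / (50·790) ≈ 0.0025316
20 log₁₀(0.0025316) ≈ -51.93 dB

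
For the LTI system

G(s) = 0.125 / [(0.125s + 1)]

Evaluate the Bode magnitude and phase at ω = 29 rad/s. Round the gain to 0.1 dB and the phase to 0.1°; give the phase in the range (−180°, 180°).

-29.6 dB, -74.6°

At ω = 29 rad/s:
pole (1 + j29·0.125) = 1 + j3.625 → |·| ≈ 3.7604, ∠ ≈ 74.58°
|G| = 0.125 · 1 / (3.7604) ≈ 0.033241
Gain = 20 log₁₀(0.033241) ≈ -29.57 dB
∠G = (0°) − (74.58°) = -74.58°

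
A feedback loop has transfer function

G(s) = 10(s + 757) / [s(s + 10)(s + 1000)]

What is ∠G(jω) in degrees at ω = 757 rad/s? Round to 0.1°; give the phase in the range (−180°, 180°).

-171.4°

At s = jω = j757:
zero (s+757): 757 + j757 → |·| = √(757²+757²) = √1146098 ≈ 1070.6, ∠ = arctan(757/757) ≈ 45.00°
pole (s+10): 10 + j757 → |·| = √(10²+757²) = √573149 ≈ 757.07, ∠ = arctan(757/10) ≈ 89.24°
pole (s+1000): 1000 + j757 → |·| = √(1000²+757²) = √1573049 ≈ 1254.2, ∠ = arctan(757/1000) ≈ 37.13°
pole at origin: |s| = 757, ∠ = 90.00° (in denominator)
∠G = 45.00° − 216.37° = -171.37°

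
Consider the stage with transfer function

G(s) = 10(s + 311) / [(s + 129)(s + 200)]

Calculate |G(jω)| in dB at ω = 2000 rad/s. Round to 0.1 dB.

At s = jω = j2000:
zero (s+311): 311 + j2000 → |·| = √(311²+2000²) = √4096721 ≈ 2024, ∠ = arctan(2000/311) ≈ 81.16°
pole (s+129): 129 + j2000 → |·| = √(129²+2000²) = √4016641 ≈ 2004.2, ∠ = arctan(2000/129) ≈ 86.31°
pole (s+200): 200 + j2000 → |·| = √(200²+2000²) = √4040000 ≈ 2010, ∠ = arctan(2000/200) ≈ 84.29°
|G| = 10 · 2024 / 4.0284e+06 ≈ 0.0050243
Gain = 20 log₁₀(0.0050243) ≈ -45.98 dB

-46.0 dB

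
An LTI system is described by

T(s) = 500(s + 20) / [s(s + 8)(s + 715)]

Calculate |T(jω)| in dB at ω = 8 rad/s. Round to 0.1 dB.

-15.6 dB

At s = jω = j8:
zero (s+20): 20 + j8 → |·| = √(20²+8²) = √464 ≈ 21.541, ∠ = arctan(8/20) ≈ 21.80°
pole (s+8): 8 + j8 → |·| = √(8²+8²) = √128 ≈ 11.314, ∠ = arctan(8/8) ≈ 45.00°
pole (s+715): 715 + j8 → |·| = √(715²+8²) = √511289 ≈ 715.04, ∠ = arctan(8/715) ≈ 0.64°
pole at origin: |s| = 8, ∠ = 90.00° (in denominator)
|T| = 500 · 21.541 / 64720 ≈ 0.16642
Gain = 20 log₁₀(0.16642) ≈ -15.58 dB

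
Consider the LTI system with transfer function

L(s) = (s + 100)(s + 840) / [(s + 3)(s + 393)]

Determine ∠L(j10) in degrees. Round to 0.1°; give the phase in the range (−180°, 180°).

-68.4°

At s = jω = j10:
zero (s+100): 100 + j10 → |·| = √(100²+10²) = √10100 ≈ 100.5, ∠ = arctan(10/100) ≈ 5.71°
zero (s+840): 840 + j10 → |·| = √(840²+10²) = √705700 ≈ 840.06, ∠ = arctan(10/840) ≈ 0.68°
pole (s+3): 3 + j10 → |·| = √(3²+10²) = √109 ≈ 10.44, ∠ = arctan(10/3) ≈ 73.30°
pole (s+393): 393 + j10 → |·| = √(393²+10²) = √154549 ≈ 393.13, ∠ = arctan(10/393) ≈ 1.46°
∠L = 6.39° − 74.76° = -68.37°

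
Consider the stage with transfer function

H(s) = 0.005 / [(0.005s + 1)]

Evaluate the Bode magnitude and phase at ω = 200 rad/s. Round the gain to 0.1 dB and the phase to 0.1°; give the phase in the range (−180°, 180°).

-49.0 dB, -45.0°

At ω = 200 rad/s:
pole (1 + j200·0.005) = 1 + j1 → |·| ≈ 1.4142, ∠ ≈ 45.00°
|H| = 0.005 · 1 / (1.4142) ≈ 0.0035356
Gain = 20 log₁₀(0.0035356) ≈ -49.03 dB
∠H = (0°) − (45.00°) = -45.00°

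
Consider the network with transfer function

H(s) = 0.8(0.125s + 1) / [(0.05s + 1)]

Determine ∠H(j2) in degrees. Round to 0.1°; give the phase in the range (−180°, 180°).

8.3°

At ω = 2 rad/s:
zero (1 + j2·0.125) = 1 + j0.25 → |·| ≈ 1.0308, ∠ ≈ 14.04°
pole (1 + j2·0.05) = 1 + j0.1 → |·| ≈ 1.005, ∠ ≈ 5.71°
∠H = (14.04°) − (5.71°) = 8.33°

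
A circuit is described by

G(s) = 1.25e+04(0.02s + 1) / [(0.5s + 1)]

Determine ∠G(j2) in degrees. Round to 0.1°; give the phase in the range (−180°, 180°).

-42.7°

At ω = 2 rad/s:
zero (1 + j2·0.02) = 1 + j0.04 → |·| ≈ 1.0008, ∠ ≈ 2.29°
pole (1 + j2·0.5) = 1 + j1 → |·| ≈ 1.4142, ∠ ≈ 45.00°
∠G = (2.29°) − (45.00°) = -42.71°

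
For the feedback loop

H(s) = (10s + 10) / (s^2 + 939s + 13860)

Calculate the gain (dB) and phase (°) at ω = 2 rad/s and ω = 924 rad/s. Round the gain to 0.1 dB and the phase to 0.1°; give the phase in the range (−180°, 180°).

Substitute s = j2:
Numerator: 10(j2) + 10 = 10 + j20
Denominator: (j2)^2 + 939(j2) + 13860 = 13856 + j1878
|N| = √(10² + 20²) ≈ 22.361, ∠N ≈ 63.43°
|D| = √(13856² + 1878²) ≈ 13983, ∠D ≈ 7.72°
|H| = 22.361 / 13983 ≈ 0.0015992
Gain = 20 log₁₀(0.0015992) ≈ -55.92 dB
∠H = 63.43° − 7.72° = 55.71°

Substitute s = j924:
Numerator: 10(j924) + 10 = 10 + j9240
Denominator: (j924)^2 + 939(j924) + 13860 = -839916 + j867636
|N| = √(10² + 9240²) ≈ 9240, ∠N ≈ 89.94°
|D| = √(839916² + 867636²) ≈ 1.2076e+06, ∠D ≈ 134.07°
|H| = 9240 / 1.2076e+06 ≈ 0.0076515
Gain = 20 log₁₀(0.0076515) ≈ -42.33 dB
∠H = 89.94° − 134.07° = -44.13°

ω = 2: -55.9 dB, 55.7°; ω = 924: -42.3 dB, -44.1°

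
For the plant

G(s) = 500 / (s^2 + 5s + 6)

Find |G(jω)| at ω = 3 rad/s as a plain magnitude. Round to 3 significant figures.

32.7

Substitute s = j3:
Numerator: 500 = 500 + j0
Denominator: (j3)^2 + 5(j3) + 6 = -3 + j15
|N| = √(500² + 0²) ≈ 500, ∠N ≈ 0.00°
|D| = √(3² + 15²) ≈ 15.297, ∠D ≈ 101.31°
|G| = 500 / 15.297 ≈ 32.686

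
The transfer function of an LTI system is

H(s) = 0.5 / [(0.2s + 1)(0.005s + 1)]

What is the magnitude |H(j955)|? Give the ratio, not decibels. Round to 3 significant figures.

At ω = 955 rad/s:
pole (1 + j955·0.2) = 1 + j191 → |·| ≈ 191, ∠ ≈ 89.70°
pole (1 + j955·0.005) = 1 + j4.775 → |·| ≈ 4.8786, ∠ ≈ 78.17°
|H| = 0.5 · 1 / (191 · 4.8786) ≈ 0.00053659

0.000537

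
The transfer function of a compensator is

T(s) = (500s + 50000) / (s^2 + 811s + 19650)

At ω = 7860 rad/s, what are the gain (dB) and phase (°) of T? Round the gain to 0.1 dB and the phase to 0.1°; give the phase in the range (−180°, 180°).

Substitute s = j7860:
Numerator: 500(j7860) + 50000 = 50000 + j3930000
Denominator: (j7860)^2 + 811(j7860) + 19650 = -61759950 + j6374460
|N| = √(50000² + 3930000²) ≈ 3.9303e+06, ∠N ≈ 89.27°
|D| = √(61759950² + 6374460²) ≈ 6.2088e+07, ∠D ≈ 174.11°
|T| = 3.9303e+06 / 6.2088e+07 ≈ 0.063302
Gain = 20 log₁₀(0.063302) ≈ -23.97 dB
∠T = 89.27° − 174.11° = -84.84°

-24.0 dB, -84.8°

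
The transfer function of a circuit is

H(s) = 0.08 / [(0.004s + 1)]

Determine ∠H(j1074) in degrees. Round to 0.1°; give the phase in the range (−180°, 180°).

At ω = 1074 rad/s:
pole (1 + j1074·0.004) = 1 + j4.296 → |·| ≈ 4.4109, ∠ ≈ 76.90°
∠H = (0°) − (76.90°) = -76.90°

-76.9°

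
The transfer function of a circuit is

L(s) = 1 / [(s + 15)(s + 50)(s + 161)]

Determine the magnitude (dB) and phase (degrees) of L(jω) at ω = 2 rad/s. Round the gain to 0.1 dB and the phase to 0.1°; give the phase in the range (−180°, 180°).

At s = jω = j2:
pole (s+15): 15 + j2 → |·| = √(15²+2²) = √229 ≈ 15.133, ∠ = arctan(2/15) ≈ 7.59°
pole (s+50): 50 + j2 → |·| = √(50²+2²) = √2504 ≈ 50.04, ∠ = arctan(2/50) ≈ 2.29°
pole (s+161): 161 + j2 → |·| = √(161²+2²) = √25925 ≈ 161.01, ∠ = arctan(2/161) ≈ 0.71°
|L| = 1 / 1.2193e+05 ≈ 8.2014e-06
Gain = 20 log₁₀(8.2014e-06) ≈ -101.72 dB
∠L = 0.00° − 10.59° = -10.59°

-101.7 dB, -10.6°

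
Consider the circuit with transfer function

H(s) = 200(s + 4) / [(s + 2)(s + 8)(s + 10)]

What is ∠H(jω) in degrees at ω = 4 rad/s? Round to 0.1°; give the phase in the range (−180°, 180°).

-66.8°

At s = jω = j4:
zero (s+4): 4 + j4 → |·| = √(4²+4²) = √32 ≈ 5.6569, ∠ = arctan(4/4) ≈ 45.00°
pole (s+2): 2 + j4 → |·| = √(2²+4²) = √20 ≈ 4.4721, ∠ = arctan(4/2) ≈ 63.43°
pole (s+8): 8 + j4 → |·| = √(8²+4²) = √80 ≈ 8.9443, ∠ = arctan(4/8) ≈ 26.57°
pole (s+10): 10 + j4 → |·| = √(10²+4²) = √116 ≈ 10.77, ∠ = arctan(4/10) ≈ 21.80°
∠H = 45.00° − 111.80° = -66.80°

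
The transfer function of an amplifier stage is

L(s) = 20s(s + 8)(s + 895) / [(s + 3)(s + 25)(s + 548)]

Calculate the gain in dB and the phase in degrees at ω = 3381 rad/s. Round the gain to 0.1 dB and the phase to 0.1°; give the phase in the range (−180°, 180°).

26.2 dB, -5.3°

At s = jω = j3381:
zero (s+8): 8 + j3381 → |·| = √(8²+3381²) = √11431225 ≈ 3381, ∠ = arctan(3381/8) ≈ 89.86°
zero (s+895): 895 + j3381 → |·| = √(895²+3381²) = √12232186 ≈ 3497.5, ∠ = arctan(3381/895) ≈ 75.17°
zero at origin: s = j3381 → |·| = 3381, ∠ = 90.00°
pole (s+3): 3 + j3381 → |·| = √(3²+3381²) = √11431170 ≈ 3381, ∠ = arctan(3381/3) ≈ 89.95°
pole (s+25): 25 + j3381 → |·| = √(25²+3381²) = √11431786 ≈ 3381.1, ∠ = arctan(3381/25) ≈ 89.58°
pole (s+548): 548 + j3381 → |·| = √(548²+3381²) = √11731465 ≈ 3425.1, ∠ = arctan(3381/548) ≈ 80.79°
|L| = 20 · 3.998e+10 / 3.9154e+10 ≈ 20.422
Gain = 20 log₁₀(20.422) ≈ 26.20 dB
∠L = 255.03° − 260.32° = -5.29°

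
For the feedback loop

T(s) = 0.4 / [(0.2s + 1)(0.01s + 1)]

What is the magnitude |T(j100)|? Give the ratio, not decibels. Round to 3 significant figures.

0.0141

At ω = 100 rad/s:
pole (1 + j100·0.2) = 1 + j20 → |·| ≈ 20.025, ∠ ≈ 87.14°
pole (1 + j100·0.01) = 1 + j1 → |·| ≈ 1.4142, ∠ ≈ 45.00°
|T| = 0.4 · 1 / (20.025 · 1.4142) ≈ 0.014125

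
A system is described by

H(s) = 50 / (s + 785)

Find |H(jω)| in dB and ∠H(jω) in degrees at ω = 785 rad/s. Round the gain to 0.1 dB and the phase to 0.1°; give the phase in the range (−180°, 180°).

At s = jω = j785:
pole (s+785): 785 + j785 → |·| = √(785²+785²) = √1232450 ≈ 1110.2, ∠ = arctan(785/785) ≈ 45.00°
|H| = 50 / 1110.2 ≈ 0.045037
Gain = 20 log₁₀(0.045037) ≈ -26.93 dB
∠H = 0.00° − 45.00° = -45.00°

-26.9 dB, -45.0°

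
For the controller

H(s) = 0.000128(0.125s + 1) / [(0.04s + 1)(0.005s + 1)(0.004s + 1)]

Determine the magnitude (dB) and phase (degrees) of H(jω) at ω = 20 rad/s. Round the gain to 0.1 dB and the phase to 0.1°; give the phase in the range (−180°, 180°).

At ω = 20 rad/s:
zero (1 + j20·0.125) = 1 + j2.5 → |·| ≈ 2.6926, ∠ ≈ 68.20°
pole (1 + j20·0.04) = 1 + j0.8 → |·| ≈ 1.2806, ∠ ≈ 38.66°
pole (1 + j20·0.005) = 1 + j0.1 → |·| ≈ 1.005, ∠ ≈ 5.71°
pole (1 + j20·0.004) = 1 + j0.08 → |·| ≈ 1.0032, ∠ ≈ 4.57°
|H| = 0.000128 · 2.6926 / (1.2806 · 1.005 · 1.0032) ≈ 0.00026694
Gain = 20 log₁₀(0.00026694) ≈ -71.47 dB
∠H = (68.20°) − (38.66° + 5.71° + 4.57°) = 19.26°

-71.5 dB, 19.3°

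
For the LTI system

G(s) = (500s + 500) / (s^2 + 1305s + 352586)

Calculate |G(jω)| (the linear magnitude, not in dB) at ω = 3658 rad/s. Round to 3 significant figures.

0.132

Substitute s = j3658:
Numerator: 500(j3658) + 500 = 500 + j1829000
Denominator: (j3658)^2 + 1305(j3658) + 352586 = -13028378 + j4773690
|N| = √(500² + 1829000²) ≈ 1.829e+06, ∠N ≈ 89.98°
|D| = √(13028378² + 4773690²) ≈ 1.3875e+07, ∠D ≈ 159.88°
|G| = 1.829e+06 / 1.3875e+07 ≈ 0.13182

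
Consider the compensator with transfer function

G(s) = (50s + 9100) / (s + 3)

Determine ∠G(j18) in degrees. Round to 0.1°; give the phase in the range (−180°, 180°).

Substitute s = j18:
Numerator: 50(j18) + 9100 = 9100 + j900
Denominator: (j18) + 3 = 3 + j18
|N| = √(9100² + 900²) ≈ 9144.4, ∠N ≈ 5.65°
|D| = √(3² + 18²) ≈ 18.248, ∠D ≈ 80.54°
∠G = 5.65° − 80.54° = -74.89°

-74.9°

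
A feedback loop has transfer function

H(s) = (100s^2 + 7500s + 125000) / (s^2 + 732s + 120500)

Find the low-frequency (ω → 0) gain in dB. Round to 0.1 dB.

0.3 dB

H(0) = 125000 / 120500 ≈ 1.0373
20 log₁₀(1.0373) ≈ 0.32 dB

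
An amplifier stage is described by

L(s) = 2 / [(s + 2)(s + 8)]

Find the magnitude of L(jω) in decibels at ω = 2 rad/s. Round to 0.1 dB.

-21.3 dB

At s = jω = j2:
pole (s+2): 2 + j2 → |·| = √(2²+2²) = √8 ≈ 2.8284, ∠ = arctan(2/2) ≈ 45.00°
pole (s+8): 8 + j2 → |·| = √(8²+2²) = √68 ≈ 8.2462, ∠ = arctan(2/8) ≈ 14.04°
|L| = 2 / 23.324 ≈ 0.085749
Gain = 20 log₁₀(0.085749) ≈ -21.34 dB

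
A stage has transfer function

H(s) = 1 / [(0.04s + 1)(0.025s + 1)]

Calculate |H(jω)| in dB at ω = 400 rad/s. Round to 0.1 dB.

At ω = 400 rad/s:
pole (1 + j400·0.04) = 1 + j16 → |·| ≈ 16.031, ∠ ≈ 86.42°
pole (1 + j400·0.025) = 1 + j10 → |·| ≈ 10.05, ∠ ≈ 84.29°
|H| = 1 · 1 / (16.031 · 10.05) ≈ 0.0062069
Gain = 20 log₁₀(0.0062069) ≈ -44.14 dB

-44.1 dB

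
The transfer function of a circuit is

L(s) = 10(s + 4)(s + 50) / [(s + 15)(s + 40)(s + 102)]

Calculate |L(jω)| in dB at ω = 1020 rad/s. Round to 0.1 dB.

-40.2 dB

At s = jω = j1020:
zero (s+4): 4 + j1020 → |·| = √(4²+1020²) = √1040416 ≈ 1020, ∠ = arctan(1020/4) ≈ 89.78°
zero (s+50): 50 + j1020 → |·| = √(50²+1020²) = √1042900 ≈ 1021.2, ∠ = arctan(1020/50) ≈ 87.19°
pole (s+15): 15 + j1020 → |·| = √(15²+1020²) = √1040625 ≈ 1020.1, ∠ = arctan(1020/15) ≈ 89.16°
pole (s+40): 40 + j1020 → |·| = √(40²+1020²) = √1042000 ≈ 1020.8, ∠ = arctan(1020/40) ≈ 87.75°
pole (s+102): 102 + j1020 → |·| = √(102²+1020²) = √1050804 ≈ 1025.1, ∠ = arctan(1020/102) ≈ 84.29°
|L| = 10 · 1.0416e+06 / 1.0675e+09 ≈ 0.0097574
Gain = 20 log₁₀(0.0097574) ≈ -40.21 dB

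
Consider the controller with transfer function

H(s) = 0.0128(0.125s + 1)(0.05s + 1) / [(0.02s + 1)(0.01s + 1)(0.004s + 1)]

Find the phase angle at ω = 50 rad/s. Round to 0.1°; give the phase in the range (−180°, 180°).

At ω = 50 rad/s:
zero (1 + j50·0.125) = 1 + j6.25 → |·| ≈ 6.3295, ∠ ≈ 80.91°
zero (1 + j50·0.05) = 1 + j2.5 → |·| ≈ 2.6926, ∠ ≈ 68.20°
pole (1 + j50·0.02) = 1 + j1 → |·| ≈ 1.4142, ∠ ≈ 45.00°
pole (1 + j50·0.01) = 1 + j0.5 → |·| ≈ 1.118, ∠ ≈ 26.57°
pole (1 + j50·0.004) = 1 + j0.2 → |·| ≈ 1.0198, ∠ ≈ 11.31°
∠H = (80.91° + 68.20°) − (45.00° + 26.57° + 11.31°) = 66.23°

66.2°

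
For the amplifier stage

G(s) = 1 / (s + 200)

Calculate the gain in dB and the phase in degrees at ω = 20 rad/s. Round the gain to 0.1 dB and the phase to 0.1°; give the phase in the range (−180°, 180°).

-46.1 dB, -5.7°

At s = jω = j20:
pole (s+200): 200 + j20 → |·| = √(200²+20²) = √40400 ≈ 201, ∠ = arctan(20/200) ≈ 5.71°
|G| = 1 / 201 ≈ 0.0049751
Gain = 20 log₁₀(0.0049751) ≈ -46.06 dB
∠G = 0.00° − 5.71° = -5.71°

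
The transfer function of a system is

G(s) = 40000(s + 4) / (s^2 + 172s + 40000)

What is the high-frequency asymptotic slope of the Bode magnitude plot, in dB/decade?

Each pole contributes −20 dB/decade at high frequency; each zero contributes +20 dB/decade.
Net: 1 zero(s) − 2 pole(s) → -20 dB/decade.

-20 dB/decade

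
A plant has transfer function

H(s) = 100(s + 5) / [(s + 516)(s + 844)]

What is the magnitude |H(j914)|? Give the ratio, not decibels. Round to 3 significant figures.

At s = jω = j914:
zero (s+5): 5 + j914 → |·| = √(5²+914²) = √835421 ≈ 914.01, ∠ = arctan(914/5) ≈ 89.69°
pole (s+516): 516 + j914 → |·| = √(516²+914²) = √1101652 ≈ 1049.6, ∠ = arctan(914/516) ≈ 60.55°
pole (s+844): 844 + j914 → |·| = √(844²+914²) = √1547732 ≈ 1244.1, ∠ = arctan(914/844) ≈ 47.28°
|H| = 100 · 914.01 / 1.3058e+06 ≈ 0.069996

0.0700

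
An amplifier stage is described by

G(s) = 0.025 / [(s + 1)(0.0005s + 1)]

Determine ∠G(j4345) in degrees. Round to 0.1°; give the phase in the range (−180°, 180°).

At ω = 4345 rad/s:
pole (1 + j4345·1) = 1 + j4345 → |·| ≈ 4345, ∠ ≈ 89.99°
pole (1 + j4345·0.0005) = 1 + j2.1725 → |·| ≈ 2.3916, ∠ ≈ 65.28°
∠G = (0°) − (89.99° + 65.28°) = -155.27°

-155.3°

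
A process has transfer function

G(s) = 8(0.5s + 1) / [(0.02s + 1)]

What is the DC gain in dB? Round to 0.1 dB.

G(0) = 8 · 1 / 1 = 8
20 log₁₀(8) ≈ 18.06 dB

18.1 dB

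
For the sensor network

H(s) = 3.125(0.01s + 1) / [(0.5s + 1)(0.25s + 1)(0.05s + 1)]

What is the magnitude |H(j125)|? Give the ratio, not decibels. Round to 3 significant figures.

At ω = 125 rad/s:
zero (1 + j125·0.01) = 1 + j1.25 → |·| ≈ 1.6008, ∠ ≈ 51.34°
pole (1 + j125·0.5) = 1 + j62.5 → |·| ≈ 62.508, ∠ ≈ 89.08°
pole (1 + j125·0.25) = 1 + j31.25 → |·| ≈ 31.266, ∠ ≈ 88.17°
pole (1 + j125·0.05) = 1 + j6.25 → |·| ≈ 6.3295, ∠ ≈ 80.91°
|H| = 3.125 · 1.6008 / (62.508 · 31.266 · 6.3295) ≈ 0.0004044

0.000404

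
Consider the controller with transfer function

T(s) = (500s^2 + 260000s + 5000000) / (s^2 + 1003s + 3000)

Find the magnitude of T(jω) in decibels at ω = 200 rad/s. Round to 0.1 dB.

48.5 dB

Substitute s = j200:
Numerator: 500(j200)^2 + 260000(j200) + 5000000 = -15000000 + j52000000
Denominator: (j200)^2 + 1003(j200) + 3000 = -37000 + j200600
|N| = √(15000000² + 52000000²) ≈ 5.412e+07, ∠N ≈ 106.09°
|D| = √(37000² + 200600²) ≈ 2.0398e+05, ∠D ≈ 100.45°
|T| = 5.412e+07 / 2.0398e+05 ≈ 265.32
Gain = 20 log₁₀(265.32) ≈ 48.48 dB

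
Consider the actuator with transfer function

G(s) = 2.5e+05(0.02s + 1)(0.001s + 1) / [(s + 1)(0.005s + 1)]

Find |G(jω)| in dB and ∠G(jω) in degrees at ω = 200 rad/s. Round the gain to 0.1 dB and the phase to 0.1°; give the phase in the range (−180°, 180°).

71.4 dB, -47.4°

At ω = 200 rad/s:
zero (1 + j200·0.02) = 1 + j4 → |·| ≈ 4.1231, ∠ ≈ 75.96°
zero (1 + j200·0.001) = 1 + j0.2 → |·| ≈ 1.0198, ∠ ≈ 11.31°
pole (1 + j200·1) = 1 + j200 → |·| ≈ 200, ∠ ≈ 89.71°
pole (1 + j200·0.005) = 1 + j1 → |·| ≈ 1.4142, ∠ ≈ 45.00°
|G| = 2.5e+05 · 4.1231 · 1.0198 / (200 · 1.4142) ≈ 3716.5
Gain = 20 log₁₀(3716.5) ≈ 71.40 dB
∠G = (75.96° + 11.31°) − (89.71° + 45.00°) = -47.44°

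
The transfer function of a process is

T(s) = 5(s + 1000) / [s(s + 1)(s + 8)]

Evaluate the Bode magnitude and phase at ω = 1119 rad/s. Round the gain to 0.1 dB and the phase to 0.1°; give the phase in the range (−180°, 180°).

-105.4 dB, 138.7°

At s = jω = j1119:
zero (s+1000): 1000 + j1119 → |·| = √(1000²+1119²) = √2252161 ≈ 1500.7, ∠ = arctan(1119/1000) ≈ 48.21°
pole (s+1): 1 + j1119 → |·| = √(1²+1119²) = √1252162 ≈ 1119, ∠ = arctan(1119/1) ≈ 89.95°
pole (s+8): 8 + j1119 → |·| = √(8²+1119²) = √1252225 ≈ 1119, ∠ = arctan(1119/8) ≈ 89.59°
pole at origin: |s| = 1119, ∠ = 90.00° (in denominator)
|T| = 5 · 1500.7 / 1.4012e+09 ≈ 5.3551e-06
Gain = 20 log₁₀(5.3551e-06) ≈ -105.42 dB
∠T = 48.21° − 269.54° = -221.33° ≡ 138.67° (principal value)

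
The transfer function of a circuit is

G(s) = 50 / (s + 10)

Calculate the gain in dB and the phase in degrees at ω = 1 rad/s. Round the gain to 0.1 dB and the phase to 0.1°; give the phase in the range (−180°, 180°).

13.9 dB, -5.7°

At s = jω = j1:
pole (s+10): 10 + j1 → |·| = √(10²+1²) = √101 ≈ 10.05, ∠ = arctan(1/10) ≈ 5.71°
|G| = 50 / 10.05 ≈ 4.9751
Gain = 20 log₁₀(4.9751) ≈ 13.94 dB
∠G = 0.00° − 5.71° = -5.71°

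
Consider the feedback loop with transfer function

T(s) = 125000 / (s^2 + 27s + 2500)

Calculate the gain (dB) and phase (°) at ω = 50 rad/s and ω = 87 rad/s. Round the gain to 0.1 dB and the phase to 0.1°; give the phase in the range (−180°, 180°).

ω = 50: 39.3 dB, -90.0°; ω = 87: 27.0 dB, -155.1°

At s = jω = j50:
quadratic: (j50)² + 27·j50 + 2500 = 0 + j1350 → |·| ≈ 1350, ∠ ≈ 90.00°
|T| = 125000 / 1350 ≈ 92.593
Gain = 20 log₁₀(92.593) ≈ 39.33 dB
∠T = 0.00° − 90.00° = -90.00°

At s = jω = j87:
quadratic: (j87)² + 27·j87 + 2500 = -5069 + j2349 → |·| ≈ 5586.8, ∠ ≈ 155.14°
|T| = 125000 / 5586.8 ≈ 22.374
Gain = 20 log₁₀(22.374) ≈ 26.99 dB
∠T = 0.00° − 155.14° = -155.14°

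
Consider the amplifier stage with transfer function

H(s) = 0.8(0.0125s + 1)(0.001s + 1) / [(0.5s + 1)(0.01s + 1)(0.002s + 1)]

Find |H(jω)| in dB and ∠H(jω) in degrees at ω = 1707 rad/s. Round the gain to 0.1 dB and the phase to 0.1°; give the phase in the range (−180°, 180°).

At ω = 1707 rad/s:
zero (1 + j1707·0.0125) = 1 + j21.3375 → |·| ≈ 21.361, ∠ ≈ 87.32°
zero (1 + j1707·0.001) = 1 + j1.707 → |·| ≈ 1.9783, ∠ ≈ 59.64°
pole (1 + j1707·0.5) = 1 + j853.5 → |·| ≈ 853.5, ∠ ≈ 89.93°
pole (1 + j1707·0.01) = 1 + j17.07 → |·| ≈ 17.099, ∠ ≈ 86.65°
pole (1 + j1707·0.002) = 1 + j3.414 → |·| ≈ 3.5574, ∠ ≈ 73.67°
|H| = 0.8 · 21.361 · 1.9783 / (853.5 · 17.099 · 3.5574) ≈ 0.00065117
Gain = 20 log₁₀(0.00065117) ≈ -63.73 dB
∠H = (87.32° + 59.64°) − (89.93° + 86.65° + 73.67°) = -103.29°

-63.7 dB, -103.3°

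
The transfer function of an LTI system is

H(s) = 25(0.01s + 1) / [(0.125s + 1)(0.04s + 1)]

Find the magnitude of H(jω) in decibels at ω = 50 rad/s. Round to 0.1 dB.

At ω = 50 rad/s:
zero (1 + j50·0.01) = 1 + j0.5 → |·| ≈ 1.118, ∠ ≈ 26.57°
pole (1 + j50·0.125) = 1 + j6.25 → |·| ≈ 6.3295, ∠ ≈ 80.91°
pole (1 + j50·0.04) = 1 + j2 → |·| ≈ 2.2361, ∠ ≈ 63.43°
|H| = 25 · 1.118 / (6.3295 · 2.2361) ≈ 1.9748
Gain = 20 log₁₀(1.9748) ≈ 5.91 dB

5.9 dB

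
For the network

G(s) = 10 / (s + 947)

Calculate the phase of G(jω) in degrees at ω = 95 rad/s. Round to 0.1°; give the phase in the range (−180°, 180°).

Substitute s = j95:
Numerator: 10 = 10 + j0
Denominator: (j95) + 947 = 947 + j95
|N| = √(10² + 0²) ≈ 10, ∠N ≈ 0.00°
|D| = √(947² + 95²) ≈ 951.75, ∠D ≈ 5.73°
∠G = 0.00° − 5.73° = -5.73°

-5.7°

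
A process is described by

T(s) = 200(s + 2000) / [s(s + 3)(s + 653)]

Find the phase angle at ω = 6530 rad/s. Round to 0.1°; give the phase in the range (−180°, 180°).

168.7°

At s = jω = j6530:
zero (s+2000): 2000 + j6530 → |·| = √(2000²+6530²) = √46640900 ≈ 6829.4, ∠ = arctan(6530/2000) ≈ 72.97°
pole (s+3): 3 + j6530 → |·| = √(3²+6530²) = √42640909 ≈ 6530, ∠ = arctan(6530/3) ≈ 89.97°
pole (s+653): 653 + j6530 → |·| = √(653²+6530²) = √43067309 ≈ 6562.6, ∠ = arctan(6530/653) ≈ 84.29°
pole at origin: |s| = 6530, ∠ = 90.00° (in denominator)
∠T = 72.97° − 264.26° = -191.29° ≡ 168.71° (principal value)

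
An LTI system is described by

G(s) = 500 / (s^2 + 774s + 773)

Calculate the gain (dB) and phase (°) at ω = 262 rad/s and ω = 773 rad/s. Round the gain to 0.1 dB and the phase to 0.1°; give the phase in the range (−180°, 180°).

Substitute s = j262:
Numerator: 500 = 500 + j0
Denominator: (j262)^2 + 774(j262) + 773 = -67871 + j202788
|N| = √(500² + 0²) ≈ 500, ∠N ≈ 0.00°
|D| = √(67871² + 202788²) ≈ 2.1384e+05, ∠D ≈ 108.50°
|G| = 500 / 2.1384e+05 ≈ 0.0023382
Gain = 20 log₁₀(0.0023382) ≈ -52.62 dB
∠G = 0.00° − 108.50° = -108.50°

Substitute s = j773:
Numerator: 500 = 500 + j0
Denominator: (j773)^2 + 774(j773) + 773 = -596756 + j598302
|N| = √(500² + 0²) ≈ 500, ∠N ≈ 0.00°
|D| = √(596756² + 598302²) ≈ 8.4503e+05, ∠D ≈ 134.93°
|G| = 500 / 8.4503e+05 ≈ 0.00059169
Gain = 20 log₁₀(0.00059169) ≈ -64.56 dB
∠G = 0.00° − 134.93° = -134.93°

ω = 262: -52.6 dB, -108.5°; ω = 773: -64.6 dB, -134.9°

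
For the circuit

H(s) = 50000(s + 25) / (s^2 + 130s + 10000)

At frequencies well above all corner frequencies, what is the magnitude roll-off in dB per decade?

-20 dB/decade

Each pole contributes −20 dB/decade at high frequency; each zero contributes +20 dB/decade.
Net: 1 zero(s) − 2 pole(s) → -20 dB/decade.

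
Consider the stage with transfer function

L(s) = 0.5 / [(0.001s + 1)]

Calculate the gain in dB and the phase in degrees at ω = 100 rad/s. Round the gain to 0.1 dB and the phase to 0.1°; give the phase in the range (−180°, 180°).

At ω = 100 rad/s:
pole (1 + j100·0.001) = 1 + j0.1 → |·| ≈ 1.005, ∠ ≈ 5.71°
|L| = 0.5 · 1 / (1.005) ≈ 0.49751
Gain = 20 log₁₀(0.49751) ≈ -6.06 dB
∠L = (0°) − (5.71°) = -5.71°

-6.1 dB, -5.7°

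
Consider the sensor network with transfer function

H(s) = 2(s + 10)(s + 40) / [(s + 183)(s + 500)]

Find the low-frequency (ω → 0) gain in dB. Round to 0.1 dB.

H(0) = 2·10·40 / (183·500) ≈ 0.0087432
20 log₁₀(0.0087432) ≈ -41.17 dB

-41.2 dB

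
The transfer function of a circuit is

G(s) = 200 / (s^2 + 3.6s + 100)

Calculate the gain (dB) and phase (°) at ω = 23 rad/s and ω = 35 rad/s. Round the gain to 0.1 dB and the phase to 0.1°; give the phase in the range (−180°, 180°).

ω = 23: -6.8 dB, -169.1°; ω = 35: -15.1 dB, -173.6°

At s = jω = j23:
quadratic: (j23)² + 3.6·j23 + 100 = -429 + j82.8 → |·| ≈ 436.92, ∠ ≈ 169.08°
|G| = 200 / 436.92 ≈ 0.45775
Gain = 20 log₁₀(0.45775) ≈ -6.79 dB
∠G = 0.00° − 169.08° = -169.08°

At s = jω = j35:
quadratic: (j35)² + 3.6·j35 + 100 = -1125 + j126 → |·| ≈ 1132, ∠ ≈ 173.61°
|G| = 200 / 1132 ≈ 0.17668
Gain = 20 log₁₀(0.17668) ≈ -15.06 dB
∠G = 0.00° − 173.61° = -173.61°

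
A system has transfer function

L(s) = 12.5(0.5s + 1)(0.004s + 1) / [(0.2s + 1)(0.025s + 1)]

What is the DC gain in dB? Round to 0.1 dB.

L(0) = 12.5 · 1 / 1 = 12.5
20 log₁₀(12.5) ≈ 21.94 dB

21.9 dB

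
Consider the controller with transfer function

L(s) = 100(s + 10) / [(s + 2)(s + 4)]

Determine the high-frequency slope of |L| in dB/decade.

-20 dB/decade

Each pole contributes −20 dB/decade at high frequency; each zero contributes +20 dB/decade.
Net: 1 zero(s) − 2 pole(s) → -20 dB/decade.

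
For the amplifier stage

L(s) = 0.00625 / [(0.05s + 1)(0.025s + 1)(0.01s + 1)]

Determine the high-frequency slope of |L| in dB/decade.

-60 dB/decade

Each pole contributes −20 dB/decade at high frequency; each zero contributes +20 dB/decade.
Net: 0 zero(s) − 3 pole(s) → -60 dB/decade.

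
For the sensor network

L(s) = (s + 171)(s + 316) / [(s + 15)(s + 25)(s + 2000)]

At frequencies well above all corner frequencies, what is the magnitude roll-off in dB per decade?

Each pole contributes −20 dB/decade at high frequency; each zero contributes +20 dB/decade.
Net: 2 zero(s) − 3 pole(s) → -20 dB/decade.

-20 dB/decade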